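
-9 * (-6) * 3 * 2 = 324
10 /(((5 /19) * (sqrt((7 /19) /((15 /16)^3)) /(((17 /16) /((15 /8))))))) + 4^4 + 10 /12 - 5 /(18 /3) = 323 * sqrt(1995) /448 + 256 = 288.20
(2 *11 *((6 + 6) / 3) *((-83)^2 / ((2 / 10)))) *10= 30311600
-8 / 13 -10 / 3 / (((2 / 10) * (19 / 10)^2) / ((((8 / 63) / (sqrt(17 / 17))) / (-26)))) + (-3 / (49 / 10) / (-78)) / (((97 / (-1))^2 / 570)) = -34605094066 / 58418966151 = -0.59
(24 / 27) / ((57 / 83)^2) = 1.88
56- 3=53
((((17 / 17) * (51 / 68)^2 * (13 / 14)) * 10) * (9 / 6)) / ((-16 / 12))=-5265 / 896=-5.88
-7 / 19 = -0.37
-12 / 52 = -3 / 13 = -0.23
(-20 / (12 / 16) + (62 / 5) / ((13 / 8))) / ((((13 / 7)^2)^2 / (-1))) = 8912512 / 5569395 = 1.60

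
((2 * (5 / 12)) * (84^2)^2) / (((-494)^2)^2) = 2593080 / 3722098081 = 0.00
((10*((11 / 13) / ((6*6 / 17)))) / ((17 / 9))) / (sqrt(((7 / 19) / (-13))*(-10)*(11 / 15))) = 5*sqrt(114114) / 364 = 4.64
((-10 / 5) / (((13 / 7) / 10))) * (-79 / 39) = 11060 / 507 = 21.81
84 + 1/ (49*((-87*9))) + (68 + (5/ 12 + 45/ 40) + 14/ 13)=616954045/ 3990168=154.62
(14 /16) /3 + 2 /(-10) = 11 /120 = 0.09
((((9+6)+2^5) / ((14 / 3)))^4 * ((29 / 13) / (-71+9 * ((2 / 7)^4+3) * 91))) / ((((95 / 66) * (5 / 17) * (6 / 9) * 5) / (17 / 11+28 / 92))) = 15783684411213 / 1254602965000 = 12.58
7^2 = 49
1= 1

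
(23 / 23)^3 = 1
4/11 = 0.36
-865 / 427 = -2.03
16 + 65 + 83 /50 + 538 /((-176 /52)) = -20981 /275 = -76.29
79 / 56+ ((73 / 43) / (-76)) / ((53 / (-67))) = 3489253 / 2424856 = 1.44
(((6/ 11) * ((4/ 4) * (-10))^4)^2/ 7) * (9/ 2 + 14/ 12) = 20400000000/ 847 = 24085005.90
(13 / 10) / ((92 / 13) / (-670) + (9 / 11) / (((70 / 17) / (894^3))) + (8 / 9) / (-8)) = 7846839 / 856968090814702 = 0.00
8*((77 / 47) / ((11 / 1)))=56 / 47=1.19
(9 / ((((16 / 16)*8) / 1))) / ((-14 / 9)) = -0.72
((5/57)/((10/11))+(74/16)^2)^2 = 6144208225/13307904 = 461.70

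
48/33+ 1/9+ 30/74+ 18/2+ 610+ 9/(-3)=2263628/3663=617.97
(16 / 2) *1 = 8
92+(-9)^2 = 173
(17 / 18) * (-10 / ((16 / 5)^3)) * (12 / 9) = -10625 / 27648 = -0.38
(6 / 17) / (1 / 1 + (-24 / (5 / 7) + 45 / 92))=-2760 / 251107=-0.01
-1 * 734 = -734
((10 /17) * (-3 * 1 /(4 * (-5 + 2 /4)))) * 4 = 0.39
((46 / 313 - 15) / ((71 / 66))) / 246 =-51139 / 911143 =-0.06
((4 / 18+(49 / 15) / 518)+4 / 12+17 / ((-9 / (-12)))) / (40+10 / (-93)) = 0.58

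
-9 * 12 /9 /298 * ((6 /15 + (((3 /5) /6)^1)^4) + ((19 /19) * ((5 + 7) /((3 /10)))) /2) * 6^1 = -1836009 /372500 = -4.93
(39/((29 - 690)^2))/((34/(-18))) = -351/7427657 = -0.00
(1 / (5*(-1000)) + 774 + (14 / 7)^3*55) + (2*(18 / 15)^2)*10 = 1242.80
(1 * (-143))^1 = -143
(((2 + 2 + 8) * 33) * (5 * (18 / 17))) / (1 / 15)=534600 / 17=31447.06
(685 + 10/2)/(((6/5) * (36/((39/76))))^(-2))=4132104192/845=4890064.13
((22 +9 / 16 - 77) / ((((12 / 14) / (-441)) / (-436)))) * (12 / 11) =-13321667.86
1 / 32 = 0.03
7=7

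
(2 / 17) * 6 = 12 / 17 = 0.71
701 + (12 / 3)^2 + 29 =746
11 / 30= 0.37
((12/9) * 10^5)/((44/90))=3000000/11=272727.27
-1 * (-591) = 591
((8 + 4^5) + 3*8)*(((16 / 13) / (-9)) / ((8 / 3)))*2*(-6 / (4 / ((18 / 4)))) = 9504 / 13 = 731.08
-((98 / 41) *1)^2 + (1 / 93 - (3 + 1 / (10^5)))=-136049156333 / 15633300000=-8.70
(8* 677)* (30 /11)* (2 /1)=324960 /11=29541.82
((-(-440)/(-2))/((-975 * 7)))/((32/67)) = 737/10920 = 0.07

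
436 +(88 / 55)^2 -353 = 2139 / 25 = 85.56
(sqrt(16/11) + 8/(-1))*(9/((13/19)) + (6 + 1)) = -2096/13 + 1048*sqrt(11)/143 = -136.92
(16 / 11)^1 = 16 / 11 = 1.45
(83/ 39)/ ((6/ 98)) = 4067/ 117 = 34.76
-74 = -74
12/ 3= 4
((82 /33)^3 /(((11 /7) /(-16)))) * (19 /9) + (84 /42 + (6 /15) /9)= -5830187276 /17788815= -327.74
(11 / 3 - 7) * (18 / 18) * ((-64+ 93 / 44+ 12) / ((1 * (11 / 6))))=10975 / 121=90.70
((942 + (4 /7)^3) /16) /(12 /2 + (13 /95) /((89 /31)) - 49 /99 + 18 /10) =135253916325 /16888093432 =8.01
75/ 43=1.74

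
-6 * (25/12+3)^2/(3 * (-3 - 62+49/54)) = 11163/13844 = 0.81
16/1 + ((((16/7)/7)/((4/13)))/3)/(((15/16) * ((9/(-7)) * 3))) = 135248/8505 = 15.90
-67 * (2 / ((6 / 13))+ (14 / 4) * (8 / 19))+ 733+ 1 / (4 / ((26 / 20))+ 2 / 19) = 1713647 / 4978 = 344.24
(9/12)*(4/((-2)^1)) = -3/2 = -1.50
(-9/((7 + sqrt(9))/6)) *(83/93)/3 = -249/155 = -1.61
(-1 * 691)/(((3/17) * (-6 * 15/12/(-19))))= -446386/45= -9919.69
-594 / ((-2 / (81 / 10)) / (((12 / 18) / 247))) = 8019 / 1235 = 6.49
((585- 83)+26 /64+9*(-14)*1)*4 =12045 /8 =1505.62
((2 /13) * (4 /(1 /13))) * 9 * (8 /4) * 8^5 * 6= 28311552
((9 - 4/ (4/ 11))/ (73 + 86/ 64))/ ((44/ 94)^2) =-35344/ 287859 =-0.12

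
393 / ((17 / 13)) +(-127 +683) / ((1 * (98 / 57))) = 519723 / 833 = 623.92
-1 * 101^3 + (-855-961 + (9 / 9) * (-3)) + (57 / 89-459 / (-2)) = -183676395 / 178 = -1031889.86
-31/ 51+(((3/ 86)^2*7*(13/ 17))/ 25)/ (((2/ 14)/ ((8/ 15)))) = -7153409/ 11787375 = -0.61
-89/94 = -0.95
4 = 4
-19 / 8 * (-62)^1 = 589 / 4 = 147.25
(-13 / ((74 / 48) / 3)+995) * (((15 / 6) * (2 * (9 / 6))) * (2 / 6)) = 179395 / 74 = 2424.26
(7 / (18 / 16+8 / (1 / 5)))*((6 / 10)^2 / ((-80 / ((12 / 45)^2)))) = -8 / 146875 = -0.00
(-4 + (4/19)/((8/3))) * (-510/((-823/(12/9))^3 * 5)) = -162112/95322542157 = -0.00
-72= -72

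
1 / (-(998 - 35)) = -1 / 963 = -0.00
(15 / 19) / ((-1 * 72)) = -5 / 456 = -0.01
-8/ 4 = -2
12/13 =0.92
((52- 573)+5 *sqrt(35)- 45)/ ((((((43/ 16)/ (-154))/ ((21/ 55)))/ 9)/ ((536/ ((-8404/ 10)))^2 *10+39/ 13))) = 747586416040128/ 949053215- 1320824056608 *sqrt(35)/ 189810643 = 746550.25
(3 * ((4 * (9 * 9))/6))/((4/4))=162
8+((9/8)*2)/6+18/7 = 613/56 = 10.95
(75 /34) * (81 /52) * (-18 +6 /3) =-12150 /221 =-54.98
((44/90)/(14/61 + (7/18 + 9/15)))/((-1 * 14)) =-1342/46823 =-0.03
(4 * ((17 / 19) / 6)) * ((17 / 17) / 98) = 17 / 2793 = 0.01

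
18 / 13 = 1.38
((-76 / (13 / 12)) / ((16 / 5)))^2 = 81225 / 169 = 480.62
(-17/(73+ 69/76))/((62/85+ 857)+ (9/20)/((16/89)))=-1405696/5257135661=-0.00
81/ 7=11.57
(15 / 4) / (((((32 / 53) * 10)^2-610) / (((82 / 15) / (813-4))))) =-115169 / 2606743620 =-0.00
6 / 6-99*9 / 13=-878 / 13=-67.54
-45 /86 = -0.52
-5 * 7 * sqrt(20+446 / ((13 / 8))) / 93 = -6.46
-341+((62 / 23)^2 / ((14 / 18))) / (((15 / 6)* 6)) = -6302083 / 18515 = -340.38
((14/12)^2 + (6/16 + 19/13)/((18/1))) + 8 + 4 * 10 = 30865/624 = 49.46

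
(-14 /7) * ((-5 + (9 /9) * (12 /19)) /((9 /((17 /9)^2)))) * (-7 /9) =-335818 /124659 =-2.69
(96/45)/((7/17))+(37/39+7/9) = 6.91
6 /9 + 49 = 149 /3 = 49.67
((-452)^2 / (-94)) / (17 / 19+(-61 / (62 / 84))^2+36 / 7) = -13056353576 / 41066857945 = -0.32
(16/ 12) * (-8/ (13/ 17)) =-544/ 39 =-13.95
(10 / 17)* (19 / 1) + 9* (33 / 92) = 22529 / 1564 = 14.40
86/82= 1.05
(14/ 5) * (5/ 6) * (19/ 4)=133/ 12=11.08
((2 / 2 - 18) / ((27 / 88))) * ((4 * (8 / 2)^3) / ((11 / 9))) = -34816 / 3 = -11605.33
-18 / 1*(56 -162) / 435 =636 / 145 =4.39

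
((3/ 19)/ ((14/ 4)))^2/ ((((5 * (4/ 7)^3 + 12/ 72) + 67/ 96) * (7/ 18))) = 62208/ 21367229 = 0.00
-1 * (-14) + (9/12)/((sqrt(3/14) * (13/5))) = 5 * sqrt(42)/52 + 14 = 14.62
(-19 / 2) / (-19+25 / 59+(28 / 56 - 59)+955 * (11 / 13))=-14573 / 1121355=-0.01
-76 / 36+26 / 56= -415 / 252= -1.65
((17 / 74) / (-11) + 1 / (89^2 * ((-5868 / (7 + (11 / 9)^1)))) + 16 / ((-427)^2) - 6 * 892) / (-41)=41535609542503591507 / 318190092275974149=130.54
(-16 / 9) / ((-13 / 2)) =32 / 117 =0.27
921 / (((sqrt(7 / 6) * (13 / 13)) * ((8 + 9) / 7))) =921 * sqrt(42) / 17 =351.10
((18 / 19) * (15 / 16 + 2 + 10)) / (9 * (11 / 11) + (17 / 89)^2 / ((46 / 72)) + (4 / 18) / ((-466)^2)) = 165834564916329 / 122544932280860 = 1.35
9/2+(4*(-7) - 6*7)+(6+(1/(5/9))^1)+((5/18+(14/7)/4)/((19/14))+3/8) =-388183/6840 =-56.75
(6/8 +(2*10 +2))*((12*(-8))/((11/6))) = -13104/11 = -1191.27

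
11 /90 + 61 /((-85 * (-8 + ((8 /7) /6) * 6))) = 2777 /12240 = 0.23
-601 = -601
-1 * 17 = -17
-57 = -57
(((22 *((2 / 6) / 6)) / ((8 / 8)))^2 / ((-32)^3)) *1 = -121 / 2654208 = -0.00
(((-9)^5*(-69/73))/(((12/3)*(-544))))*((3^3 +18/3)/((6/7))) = -313727337/317696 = -987.51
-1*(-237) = 237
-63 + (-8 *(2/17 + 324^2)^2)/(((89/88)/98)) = -219724048189345735/25721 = -8542593530163.90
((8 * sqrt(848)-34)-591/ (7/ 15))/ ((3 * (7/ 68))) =-3456.55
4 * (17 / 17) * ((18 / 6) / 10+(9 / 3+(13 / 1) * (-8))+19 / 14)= -13908 / 35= -397.37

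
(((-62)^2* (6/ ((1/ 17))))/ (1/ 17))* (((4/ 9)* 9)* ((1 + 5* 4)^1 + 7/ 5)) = 2986142208/ 5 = 597228441.60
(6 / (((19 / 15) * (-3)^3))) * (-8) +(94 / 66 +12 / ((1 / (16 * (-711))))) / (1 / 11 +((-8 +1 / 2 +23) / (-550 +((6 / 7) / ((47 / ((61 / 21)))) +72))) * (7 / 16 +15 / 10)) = -3014792272091024 / 620032947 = -4862309.80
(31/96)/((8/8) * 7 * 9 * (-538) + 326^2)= 31/6948672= 0.00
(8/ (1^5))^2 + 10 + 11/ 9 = 677/ 9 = 75.22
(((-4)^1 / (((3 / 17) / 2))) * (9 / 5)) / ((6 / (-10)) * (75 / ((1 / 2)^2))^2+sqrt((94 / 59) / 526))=408 * sqrt(729299) / 226237859999765+68374108800 / 45247571999953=0.00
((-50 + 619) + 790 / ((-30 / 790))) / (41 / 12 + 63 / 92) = -1396169 / 283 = -4933.46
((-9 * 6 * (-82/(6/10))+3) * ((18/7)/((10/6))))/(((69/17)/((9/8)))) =442017/140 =3157.26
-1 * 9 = -9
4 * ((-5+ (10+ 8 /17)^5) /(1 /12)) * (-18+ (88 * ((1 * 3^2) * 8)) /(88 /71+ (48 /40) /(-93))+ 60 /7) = 2089314681904898784864 /67078304251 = 31147398629.62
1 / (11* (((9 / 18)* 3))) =2 / 33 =0.06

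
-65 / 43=-1.51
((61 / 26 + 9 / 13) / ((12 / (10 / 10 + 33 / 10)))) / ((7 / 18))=10191 / 3640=2.80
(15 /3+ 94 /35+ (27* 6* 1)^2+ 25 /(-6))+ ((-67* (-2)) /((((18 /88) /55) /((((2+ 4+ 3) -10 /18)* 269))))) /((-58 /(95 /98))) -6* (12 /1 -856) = -1538485454461 /1151010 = -1336639.52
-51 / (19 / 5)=-255 / 19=-13.42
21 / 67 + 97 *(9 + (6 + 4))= 123502 / 67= 1843.31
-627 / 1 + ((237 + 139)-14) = -265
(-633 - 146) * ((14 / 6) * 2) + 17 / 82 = -894241 / 246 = -3635.13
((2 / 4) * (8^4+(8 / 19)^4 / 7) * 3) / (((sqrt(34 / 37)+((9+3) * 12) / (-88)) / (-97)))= 32892072271872 * sqrt(1258) / 3591516439+1991465466642432 / 3591516439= 879319.72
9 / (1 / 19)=171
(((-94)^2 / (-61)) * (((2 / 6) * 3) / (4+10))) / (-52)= 2209 / 11102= 0.20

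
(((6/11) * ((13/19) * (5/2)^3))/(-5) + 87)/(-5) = -71757/4180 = -17.17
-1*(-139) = 139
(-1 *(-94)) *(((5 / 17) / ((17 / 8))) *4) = 15040 / 289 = 52.04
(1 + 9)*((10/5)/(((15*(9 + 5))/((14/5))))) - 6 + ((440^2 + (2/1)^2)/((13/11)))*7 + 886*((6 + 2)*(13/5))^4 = 166985875.12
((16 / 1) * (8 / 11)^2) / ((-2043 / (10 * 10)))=-102400 / 247203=-0.41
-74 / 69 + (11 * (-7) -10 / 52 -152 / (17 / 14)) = -6204551 / 30498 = -203.44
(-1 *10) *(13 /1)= -130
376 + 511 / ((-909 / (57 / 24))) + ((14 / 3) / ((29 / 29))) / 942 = 142587349 / 380568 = 374.67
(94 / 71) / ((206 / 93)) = 4371 / 7313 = 0.60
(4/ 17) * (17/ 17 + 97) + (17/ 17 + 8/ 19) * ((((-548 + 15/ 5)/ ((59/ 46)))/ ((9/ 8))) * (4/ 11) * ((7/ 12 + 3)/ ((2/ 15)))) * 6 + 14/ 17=-6592414814/ 209627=-31448.31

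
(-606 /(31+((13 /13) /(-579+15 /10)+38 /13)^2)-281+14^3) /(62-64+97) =21816114564723 /846735709745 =25.76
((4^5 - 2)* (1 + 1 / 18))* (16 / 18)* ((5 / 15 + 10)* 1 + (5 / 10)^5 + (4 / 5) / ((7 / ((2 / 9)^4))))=105639916001 / 10628820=9939.01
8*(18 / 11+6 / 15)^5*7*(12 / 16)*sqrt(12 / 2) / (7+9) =46261469184*sqrt(6) / 503284375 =225.16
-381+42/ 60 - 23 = -4033/ 10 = -403.30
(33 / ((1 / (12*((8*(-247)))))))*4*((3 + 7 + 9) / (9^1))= -6607744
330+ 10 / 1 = 340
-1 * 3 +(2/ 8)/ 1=-11/ 4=-2.75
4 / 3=1.33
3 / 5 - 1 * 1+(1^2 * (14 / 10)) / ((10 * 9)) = -173 / 450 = -0.38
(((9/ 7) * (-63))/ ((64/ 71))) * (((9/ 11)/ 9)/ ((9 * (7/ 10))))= -3195/ 2464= -1.30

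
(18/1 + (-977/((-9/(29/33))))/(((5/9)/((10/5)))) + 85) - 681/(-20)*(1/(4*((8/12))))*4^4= 613013/165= 3715.23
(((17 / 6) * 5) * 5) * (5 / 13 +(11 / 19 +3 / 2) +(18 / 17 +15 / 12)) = 667975 / 1976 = 338.04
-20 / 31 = -0.65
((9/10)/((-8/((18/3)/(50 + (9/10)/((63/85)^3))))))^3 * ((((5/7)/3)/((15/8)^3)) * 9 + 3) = -35088979174047201879/4883478952472265625000000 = -0.00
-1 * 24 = -24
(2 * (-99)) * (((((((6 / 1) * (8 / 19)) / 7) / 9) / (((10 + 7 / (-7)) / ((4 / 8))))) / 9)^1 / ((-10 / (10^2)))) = 1760 / 3591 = 0.49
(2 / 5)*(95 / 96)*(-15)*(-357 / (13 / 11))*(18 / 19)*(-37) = -6538455 / 104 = -62869.76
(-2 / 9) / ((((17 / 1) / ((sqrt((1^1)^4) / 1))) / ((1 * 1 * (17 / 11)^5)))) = -167042 / 1449459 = -0.12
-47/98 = -0.48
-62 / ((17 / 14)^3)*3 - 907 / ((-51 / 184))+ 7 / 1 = 46802653 / 14739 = 3175.43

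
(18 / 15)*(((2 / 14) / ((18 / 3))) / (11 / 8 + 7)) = 8 / 2345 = 0.00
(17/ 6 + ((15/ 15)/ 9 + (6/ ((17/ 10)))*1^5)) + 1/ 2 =1067/ 153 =6.97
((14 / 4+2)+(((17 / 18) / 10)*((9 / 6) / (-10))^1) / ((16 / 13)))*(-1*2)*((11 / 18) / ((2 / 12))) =-1159169 / 28800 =-40.25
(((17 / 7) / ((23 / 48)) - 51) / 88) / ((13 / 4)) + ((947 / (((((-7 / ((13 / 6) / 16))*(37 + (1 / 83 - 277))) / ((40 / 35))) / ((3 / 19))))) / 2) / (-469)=-36756139898497 / 228846310885192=-0.16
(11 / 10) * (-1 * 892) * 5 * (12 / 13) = -58872 / 13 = -4528.62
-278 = -278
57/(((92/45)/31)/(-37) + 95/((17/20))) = 50014935/98066936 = 0.51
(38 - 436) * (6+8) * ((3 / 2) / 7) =-1194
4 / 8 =1 / 2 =0.50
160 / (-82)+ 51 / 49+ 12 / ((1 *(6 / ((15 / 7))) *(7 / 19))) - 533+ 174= -699690 / 2009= -348.28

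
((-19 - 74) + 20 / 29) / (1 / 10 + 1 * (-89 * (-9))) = -26770 / 232319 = -0.12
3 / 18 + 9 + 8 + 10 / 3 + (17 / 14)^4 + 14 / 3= 3150971 / 115248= 27.34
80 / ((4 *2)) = 10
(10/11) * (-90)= -900/11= -81.82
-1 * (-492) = 492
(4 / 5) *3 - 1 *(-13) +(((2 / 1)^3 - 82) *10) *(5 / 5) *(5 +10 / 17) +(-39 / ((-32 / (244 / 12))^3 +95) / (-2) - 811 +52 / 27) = -467808396057071 / 94914126810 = -4928.75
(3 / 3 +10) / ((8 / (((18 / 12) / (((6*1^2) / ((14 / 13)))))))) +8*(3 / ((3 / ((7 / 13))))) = 973 / 208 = 4.68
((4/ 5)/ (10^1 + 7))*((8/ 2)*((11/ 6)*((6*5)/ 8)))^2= 35.59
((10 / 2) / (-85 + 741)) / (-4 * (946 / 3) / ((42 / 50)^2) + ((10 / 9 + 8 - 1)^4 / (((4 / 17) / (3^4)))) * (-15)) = -1323 / 3879850787492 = -0.00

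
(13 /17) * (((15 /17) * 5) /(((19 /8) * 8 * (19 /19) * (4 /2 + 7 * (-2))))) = -325 /21964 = -0.01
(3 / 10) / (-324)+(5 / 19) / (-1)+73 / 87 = 342169 / 595080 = 0.57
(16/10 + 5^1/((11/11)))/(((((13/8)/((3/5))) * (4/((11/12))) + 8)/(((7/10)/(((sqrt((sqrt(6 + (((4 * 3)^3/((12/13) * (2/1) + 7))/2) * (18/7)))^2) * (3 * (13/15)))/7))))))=5929 * sqrt(166639830)/1955516680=0.04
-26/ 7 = -3.71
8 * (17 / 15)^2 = 2312 / 225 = 10.28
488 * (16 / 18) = 3904 / 9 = 433.78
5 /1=5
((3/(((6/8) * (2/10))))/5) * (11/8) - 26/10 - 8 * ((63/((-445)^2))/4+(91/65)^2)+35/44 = -104428087/8713100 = -11.99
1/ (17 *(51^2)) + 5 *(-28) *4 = -24761519/ 44217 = -560.00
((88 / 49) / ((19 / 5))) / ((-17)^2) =0.00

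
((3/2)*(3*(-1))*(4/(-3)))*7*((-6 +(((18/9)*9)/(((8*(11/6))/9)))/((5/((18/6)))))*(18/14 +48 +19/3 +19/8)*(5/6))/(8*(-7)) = -224089/9856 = -22.74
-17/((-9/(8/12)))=34/27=1.26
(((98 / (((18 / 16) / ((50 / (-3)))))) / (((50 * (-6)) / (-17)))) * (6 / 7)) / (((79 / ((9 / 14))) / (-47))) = 6392 / 237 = 26.97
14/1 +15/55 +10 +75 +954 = 11586/11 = 1053.27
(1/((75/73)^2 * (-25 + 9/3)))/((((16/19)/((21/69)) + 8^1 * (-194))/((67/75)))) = 47486719/1912383000000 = 0.00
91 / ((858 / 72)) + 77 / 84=1129 / 132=8.55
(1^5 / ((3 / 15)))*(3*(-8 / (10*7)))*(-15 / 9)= 20 / 7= 2.86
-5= -5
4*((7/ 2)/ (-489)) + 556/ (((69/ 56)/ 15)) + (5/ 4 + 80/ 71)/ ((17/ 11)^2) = 6249134501773/ 923108772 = 6769.66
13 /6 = 2.17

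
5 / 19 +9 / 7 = 206 / 133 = 1.55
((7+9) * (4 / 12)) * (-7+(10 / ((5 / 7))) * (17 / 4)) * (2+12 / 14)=800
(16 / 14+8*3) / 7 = 176 / 49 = 3.59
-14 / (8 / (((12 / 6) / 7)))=-1 / 2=-0.50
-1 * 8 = -8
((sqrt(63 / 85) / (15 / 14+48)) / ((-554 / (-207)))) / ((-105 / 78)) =-5382 *sqrt(595) / 26959025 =-0.00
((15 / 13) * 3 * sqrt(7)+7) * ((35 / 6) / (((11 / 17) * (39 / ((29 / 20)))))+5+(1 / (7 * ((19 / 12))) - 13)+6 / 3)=-38168365 * sqrt(7) / 1977976 - 7633673 / 195624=-90.08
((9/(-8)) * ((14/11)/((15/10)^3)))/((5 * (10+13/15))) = -14/1793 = -0.01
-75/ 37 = -2.03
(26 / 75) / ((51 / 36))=104 / 425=0.24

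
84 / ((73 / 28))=2352 / 73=32.22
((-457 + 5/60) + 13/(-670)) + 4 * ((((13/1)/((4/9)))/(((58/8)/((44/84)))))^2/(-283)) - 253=-710.00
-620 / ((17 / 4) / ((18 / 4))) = -11160 / 17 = -656.47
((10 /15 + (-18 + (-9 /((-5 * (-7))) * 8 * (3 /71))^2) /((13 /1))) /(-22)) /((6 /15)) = 0.08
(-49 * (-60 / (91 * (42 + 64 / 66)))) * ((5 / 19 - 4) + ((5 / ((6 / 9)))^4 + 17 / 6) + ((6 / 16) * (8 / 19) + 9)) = 3341591715 / 1400984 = 2385.17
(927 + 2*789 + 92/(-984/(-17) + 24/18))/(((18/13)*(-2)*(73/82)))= -1016.74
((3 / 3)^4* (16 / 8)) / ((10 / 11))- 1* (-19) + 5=131 / 5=26.20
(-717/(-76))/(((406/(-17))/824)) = -1255467/3857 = -325.50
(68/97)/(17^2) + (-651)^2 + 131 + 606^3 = 367675795256/1649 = 222968948.00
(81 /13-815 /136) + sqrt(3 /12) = 1305 /1768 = 0.74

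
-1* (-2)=2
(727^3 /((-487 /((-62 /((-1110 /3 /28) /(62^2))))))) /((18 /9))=-641027027656568 /90095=-7115012238.82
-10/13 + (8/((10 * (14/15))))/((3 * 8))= -267/364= -0.73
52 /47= 1.11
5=5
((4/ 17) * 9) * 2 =72/ 17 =4.24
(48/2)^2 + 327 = 903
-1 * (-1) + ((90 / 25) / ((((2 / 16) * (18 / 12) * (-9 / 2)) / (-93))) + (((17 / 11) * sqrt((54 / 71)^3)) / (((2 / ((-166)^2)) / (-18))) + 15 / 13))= 25932 / 65 - 683003016 * sqrt(426) / 55451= -253825.92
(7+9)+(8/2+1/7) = 141/7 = 20.14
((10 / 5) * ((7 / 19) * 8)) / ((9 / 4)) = 448 / 171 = 2.62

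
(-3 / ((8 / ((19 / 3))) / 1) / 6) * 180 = -285 / 4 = -71.25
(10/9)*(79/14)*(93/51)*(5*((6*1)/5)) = 24490/357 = 68.60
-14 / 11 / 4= -0.32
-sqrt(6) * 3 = -3 * sqrt(6) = -7.35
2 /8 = 1 /4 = 0.25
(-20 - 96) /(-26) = 58 /13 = 4.46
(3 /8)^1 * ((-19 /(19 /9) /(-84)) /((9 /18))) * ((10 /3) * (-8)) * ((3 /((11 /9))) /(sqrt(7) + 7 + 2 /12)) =-104490 /122969 + 14580 * sqrt(7) /122969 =-0.54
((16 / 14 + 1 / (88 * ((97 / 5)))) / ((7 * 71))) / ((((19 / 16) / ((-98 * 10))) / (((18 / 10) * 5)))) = -24596280 / 1439383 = -17.09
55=55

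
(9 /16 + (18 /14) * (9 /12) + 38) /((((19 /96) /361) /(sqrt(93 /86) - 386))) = -194805708 /7 + 252339 * sqrt(7998) /301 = -27754413.22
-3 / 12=-1 / 4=-0.25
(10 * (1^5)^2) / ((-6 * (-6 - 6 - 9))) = 5 / 63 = 0.08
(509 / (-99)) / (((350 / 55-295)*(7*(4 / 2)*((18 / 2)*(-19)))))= -509 / 68408550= -0.00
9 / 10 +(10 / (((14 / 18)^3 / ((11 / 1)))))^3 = 5156567071772463 / 403536070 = 12778453.91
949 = 949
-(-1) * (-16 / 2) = -8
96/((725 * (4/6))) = 144/725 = 0.20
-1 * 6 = -6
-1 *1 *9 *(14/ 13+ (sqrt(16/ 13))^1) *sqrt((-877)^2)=-31572 *sqrt(13)/ 13 - 110502/ 13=-17256.65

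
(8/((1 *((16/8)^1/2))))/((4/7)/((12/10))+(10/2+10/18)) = 126/95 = 1.33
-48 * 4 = -192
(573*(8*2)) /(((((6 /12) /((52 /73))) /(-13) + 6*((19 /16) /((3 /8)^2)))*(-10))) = -18592704 /1026425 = -18.11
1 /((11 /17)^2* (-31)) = -289 /3751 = -0.08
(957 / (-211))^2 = 915849 / 44521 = 20.57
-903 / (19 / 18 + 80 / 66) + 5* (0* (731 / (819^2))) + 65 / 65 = -178345 / 449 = -397.20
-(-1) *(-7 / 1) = -7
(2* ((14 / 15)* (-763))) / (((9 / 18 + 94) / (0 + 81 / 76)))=-16.06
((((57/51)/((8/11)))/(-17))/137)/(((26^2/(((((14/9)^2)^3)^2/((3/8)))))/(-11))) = 32584826137701376/5669391947411362131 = 0.01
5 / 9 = 0.56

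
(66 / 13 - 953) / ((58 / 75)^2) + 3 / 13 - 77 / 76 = -50679643 / 31958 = -1585.82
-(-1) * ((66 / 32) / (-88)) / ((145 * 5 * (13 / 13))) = -3 / 92800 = -0.00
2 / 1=2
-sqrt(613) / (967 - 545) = -sqrt(613) / 422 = -0.06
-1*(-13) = 13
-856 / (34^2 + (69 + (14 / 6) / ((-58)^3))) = -501047616 / 717036593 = -0.70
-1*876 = -876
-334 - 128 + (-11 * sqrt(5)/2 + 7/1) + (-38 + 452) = -41 - 11 * sqrt(5)/2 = -53.30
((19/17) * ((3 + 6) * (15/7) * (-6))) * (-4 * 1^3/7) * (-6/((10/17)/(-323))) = 11930328/49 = 243476.08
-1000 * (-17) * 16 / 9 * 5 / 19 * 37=50320000 / 171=294269.01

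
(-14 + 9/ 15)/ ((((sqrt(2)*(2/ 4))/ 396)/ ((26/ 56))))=-86229*sqrt(2)/ 35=-3484.18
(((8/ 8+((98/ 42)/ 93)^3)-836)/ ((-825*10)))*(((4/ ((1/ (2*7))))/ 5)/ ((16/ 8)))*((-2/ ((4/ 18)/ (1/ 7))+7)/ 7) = 0.46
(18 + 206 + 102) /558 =163 /279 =0.58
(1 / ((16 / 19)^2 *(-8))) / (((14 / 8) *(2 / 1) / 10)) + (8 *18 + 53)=704243 / 3584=196.50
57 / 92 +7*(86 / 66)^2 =1252829 / 100188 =12.50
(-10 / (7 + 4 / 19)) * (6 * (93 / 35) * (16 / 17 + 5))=-2141604 / 16303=-131.36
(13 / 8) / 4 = 13 / 32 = 0.41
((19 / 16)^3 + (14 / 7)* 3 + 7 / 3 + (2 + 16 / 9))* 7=3557365 / 36864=96.50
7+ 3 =10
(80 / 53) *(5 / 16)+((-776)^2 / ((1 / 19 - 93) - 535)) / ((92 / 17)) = -26497963 / 149937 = -176.73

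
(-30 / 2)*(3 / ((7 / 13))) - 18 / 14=-84.86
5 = 5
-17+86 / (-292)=-2525 / 146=-17.29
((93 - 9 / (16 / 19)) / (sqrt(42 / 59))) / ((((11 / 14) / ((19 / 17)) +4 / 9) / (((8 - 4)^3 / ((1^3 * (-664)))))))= -75069 * sqrt(2478) / 456002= -8.19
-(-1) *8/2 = 4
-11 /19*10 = -110 /19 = -5.79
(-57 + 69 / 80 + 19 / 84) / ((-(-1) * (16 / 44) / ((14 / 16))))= -1033241 / 7680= -134.54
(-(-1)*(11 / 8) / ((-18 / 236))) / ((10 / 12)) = -21.63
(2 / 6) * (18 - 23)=-5 / 3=-1.67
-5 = -5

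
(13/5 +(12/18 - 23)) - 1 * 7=-401/15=-26.73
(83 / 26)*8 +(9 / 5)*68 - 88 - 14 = 2986 / 65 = 45.94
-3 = -3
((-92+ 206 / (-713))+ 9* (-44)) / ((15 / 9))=-208890 / 713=-292.97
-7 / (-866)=7 / 866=0.01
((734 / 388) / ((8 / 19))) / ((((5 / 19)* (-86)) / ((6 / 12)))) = -132487 / 1334720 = -0.10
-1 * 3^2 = -9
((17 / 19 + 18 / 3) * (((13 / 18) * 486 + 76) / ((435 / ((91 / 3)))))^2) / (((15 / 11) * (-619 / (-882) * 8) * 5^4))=106610160097441 / 83455320937500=1.28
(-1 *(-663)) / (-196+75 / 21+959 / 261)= -1211301 / 344854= -3.51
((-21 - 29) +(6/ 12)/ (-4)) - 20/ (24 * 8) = -2411/ 48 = -50.23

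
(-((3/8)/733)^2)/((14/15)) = -0.00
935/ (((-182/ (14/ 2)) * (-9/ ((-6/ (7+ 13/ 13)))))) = -3.00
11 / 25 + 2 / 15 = 43 / 75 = 0.57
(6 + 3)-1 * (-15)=24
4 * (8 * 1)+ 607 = 639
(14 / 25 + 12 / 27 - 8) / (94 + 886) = -787 / 110250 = -0.01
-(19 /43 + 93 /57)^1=-1694 /817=-2.07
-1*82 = -82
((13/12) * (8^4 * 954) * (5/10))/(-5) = -2116608/5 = -423321.60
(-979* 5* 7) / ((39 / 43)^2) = -63355985 / 1521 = -41654.17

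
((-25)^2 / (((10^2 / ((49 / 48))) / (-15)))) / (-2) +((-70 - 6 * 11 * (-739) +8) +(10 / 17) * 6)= 106109117 / 2176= 48763.38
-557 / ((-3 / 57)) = 10583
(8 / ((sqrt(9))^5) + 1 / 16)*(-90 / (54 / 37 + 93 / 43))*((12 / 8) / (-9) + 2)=-32464355 / 7468848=-4.35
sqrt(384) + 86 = 8 * sqrt(6) + 86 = 105.60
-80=-80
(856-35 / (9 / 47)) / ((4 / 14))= 42413 / 18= 2356.28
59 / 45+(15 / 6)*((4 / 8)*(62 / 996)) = 41501 / 29880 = 1.39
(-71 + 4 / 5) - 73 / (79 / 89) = -60214 / 395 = -152.44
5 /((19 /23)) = 115 /19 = 6.05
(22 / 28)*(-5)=-55 / 14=-3.93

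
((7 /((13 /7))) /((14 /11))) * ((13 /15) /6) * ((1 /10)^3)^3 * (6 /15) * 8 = 77 /56250000000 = 0.00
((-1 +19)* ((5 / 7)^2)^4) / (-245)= -1406250 / 282475249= -0.00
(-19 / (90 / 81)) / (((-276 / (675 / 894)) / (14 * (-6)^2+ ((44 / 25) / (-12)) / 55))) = 32318829 / 1370800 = 23.58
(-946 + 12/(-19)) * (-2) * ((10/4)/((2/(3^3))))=1214055/19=63897.63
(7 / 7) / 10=0.10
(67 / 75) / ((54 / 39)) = 871 / 1350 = 0.65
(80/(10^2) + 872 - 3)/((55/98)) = 426202/275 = 1549.83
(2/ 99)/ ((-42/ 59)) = -59/ 2079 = -0.03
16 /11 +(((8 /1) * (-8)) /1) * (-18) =12688 /11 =1153.45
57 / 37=1.54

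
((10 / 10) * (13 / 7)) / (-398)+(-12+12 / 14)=-31057 / 2786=-11.15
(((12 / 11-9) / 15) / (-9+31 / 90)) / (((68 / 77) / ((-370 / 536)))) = -337995 / 7098248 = -0.05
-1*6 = -6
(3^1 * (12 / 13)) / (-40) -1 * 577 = -75019 / 130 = -577.07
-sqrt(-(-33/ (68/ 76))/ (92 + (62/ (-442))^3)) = -221 * sqrt(899331909619)/ 331001807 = -0.63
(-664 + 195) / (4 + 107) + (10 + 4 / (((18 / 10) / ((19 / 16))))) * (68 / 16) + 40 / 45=89473 / 1776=50.38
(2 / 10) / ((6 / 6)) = 0.20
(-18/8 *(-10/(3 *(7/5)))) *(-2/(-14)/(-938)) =-0.00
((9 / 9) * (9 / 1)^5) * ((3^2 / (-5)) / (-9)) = 59049 / 5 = 11809.80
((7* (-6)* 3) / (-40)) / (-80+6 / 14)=-441 / 11140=-0.04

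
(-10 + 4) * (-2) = 12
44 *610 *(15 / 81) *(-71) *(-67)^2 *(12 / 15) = -34217671840 / 27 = -1267321179.26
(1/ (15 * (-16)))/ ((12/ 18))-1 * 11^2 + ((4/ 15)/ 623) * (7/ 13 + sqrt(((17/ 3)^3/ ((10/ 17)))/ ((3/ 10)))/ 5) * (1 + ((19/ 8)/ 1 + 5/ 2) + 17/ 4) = -783828239/ 6479200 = -120.98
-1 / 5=-0.20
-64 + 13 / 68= -4339 / 68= -63.81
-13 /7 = -1.86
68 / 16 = 17 / 4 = 4.25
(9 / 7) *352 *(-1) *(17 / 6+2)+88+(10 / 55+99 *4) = -131150 / 77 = -1703.25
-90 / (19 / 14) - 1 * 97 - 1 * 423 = -11140 / 19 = -586.32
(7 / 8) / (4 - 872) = -1 / 992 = -0.00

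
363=363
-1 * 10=-10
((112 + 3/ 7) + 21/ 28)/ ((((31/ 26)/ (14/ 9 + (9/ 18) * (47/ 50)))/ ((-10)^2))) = 75102131/ 3906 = 19227.38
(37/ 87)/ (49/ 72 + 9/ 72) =444/ 841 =0.53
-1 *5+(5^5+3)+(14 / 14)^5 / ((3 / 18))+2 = 3131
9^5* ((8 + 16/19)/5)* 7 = 69441624/95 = 730964.46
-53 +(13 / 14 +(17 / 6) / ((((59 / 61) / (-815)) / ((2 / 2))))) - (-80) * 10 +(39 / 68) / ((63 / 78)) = -69036293 / 42126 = -1638.80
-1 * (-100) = 100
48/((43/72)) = 3456/43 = 80.37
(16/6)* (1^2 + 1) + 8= 40/3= 13.33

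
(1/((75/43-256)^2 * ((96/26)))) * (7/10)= 12943/4413433440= 0.00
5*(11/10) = 11/2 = 5.50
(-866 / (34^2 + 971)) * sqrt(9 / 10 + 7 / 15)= -433 * sqrt(1230) / 31905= -0.48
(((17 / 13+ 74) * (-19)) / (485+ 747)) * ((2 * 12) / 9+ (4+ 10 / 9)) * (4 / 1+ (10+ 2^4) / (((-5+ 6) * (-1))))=93005 / 468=198.73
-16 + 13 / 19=-291 / 19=-15.32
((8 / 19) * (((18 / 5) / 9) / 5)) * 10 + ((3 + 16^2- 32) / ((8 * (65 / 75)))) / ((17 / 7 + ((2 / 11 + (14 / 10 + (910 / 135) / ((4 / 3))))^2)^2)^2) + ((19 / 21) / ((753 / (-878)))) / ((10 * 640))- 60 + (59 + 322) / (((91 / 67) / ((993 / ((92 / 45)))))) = 6684441927508684104379062752922806949366880729771 / 49082090613864586804537224416127365426294400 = 136189.02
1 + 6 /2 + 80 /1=84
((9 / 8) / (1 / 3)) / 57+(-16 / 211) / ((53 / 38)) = 8231 / 1699816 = 0.00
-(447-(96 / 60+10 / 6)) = -6656 / 15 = -443.73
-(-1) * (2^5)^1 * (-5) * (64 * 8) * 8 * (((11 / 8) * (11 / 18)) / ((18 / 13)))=-32215040 / 81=-397716.54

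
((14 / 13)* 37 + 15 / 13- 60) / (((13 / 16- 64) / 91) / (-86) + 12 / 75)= -113.05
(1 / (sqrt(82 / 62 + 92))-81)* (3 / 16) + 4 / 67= -16217 / 1072 + 3* sqrt(89683) / 46288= -15.11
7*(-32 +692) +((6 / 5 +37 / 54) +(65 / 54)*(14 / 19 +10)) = 23776571 / 5130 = 4634.81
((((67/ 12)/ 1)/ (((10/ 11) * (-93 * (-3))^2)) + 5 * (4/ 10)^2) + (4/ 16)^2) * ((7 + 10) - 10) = 112801927/ 18681840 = 6.04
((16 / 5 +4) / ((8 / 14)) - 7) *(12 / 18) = 56 / 15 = 3.73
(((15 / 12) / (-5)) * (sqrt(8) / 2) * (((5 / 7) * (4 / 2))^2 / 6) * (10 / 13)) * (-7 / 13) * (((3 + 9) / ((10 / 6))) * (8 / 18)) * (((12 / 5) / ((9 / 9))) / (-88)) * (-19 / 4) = 190 * sqrt(2) / 13013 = 0.02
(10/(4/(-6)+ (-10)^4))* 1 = 15/14999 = 0.00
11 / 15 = 0.73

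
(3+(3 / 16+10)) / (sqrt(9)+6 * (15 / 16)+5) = 211 / 218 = 0.97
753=753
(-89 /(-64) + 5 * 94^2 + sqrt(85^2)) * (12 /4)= 8499147 /64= 132799.17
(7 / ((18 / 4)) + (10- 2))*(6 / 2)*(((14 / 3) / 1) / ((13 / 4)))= 4816 / 117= 41.16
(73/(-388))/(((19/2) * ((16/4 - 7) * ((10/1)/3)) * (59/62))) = 2263/1087370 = 0.00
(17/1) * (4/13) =5.23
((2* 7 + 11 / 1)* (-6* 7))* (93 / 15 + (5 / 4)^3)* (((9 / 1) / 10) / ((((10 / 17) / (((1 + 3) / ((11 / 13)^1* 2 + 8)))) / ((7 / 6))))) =-4036123 / 640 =-6306.44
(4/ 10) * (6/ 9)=4/ 15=0.27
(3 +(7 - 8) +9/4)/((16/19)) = 323/64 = 5.05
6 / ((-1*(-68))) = 3 / 34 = 0.09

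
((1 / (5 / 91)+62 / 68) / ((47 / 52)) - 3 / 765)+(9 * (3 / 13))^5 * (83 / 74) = 4247059581907 / 65859209754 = 64.49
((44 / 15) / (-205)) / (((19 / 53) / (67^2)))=-10468348 / 58425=-179.18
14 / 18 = 7 / 9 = 0.78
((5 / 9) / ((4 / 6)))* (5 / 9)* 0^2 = 0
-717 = -717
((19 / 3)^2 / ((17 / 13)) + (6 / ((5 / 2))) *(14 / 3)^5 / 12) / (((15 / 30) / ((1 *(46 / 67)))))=649.94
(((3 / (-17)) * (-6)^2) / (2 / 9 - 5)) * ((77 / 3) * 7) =174636 / 731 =238.90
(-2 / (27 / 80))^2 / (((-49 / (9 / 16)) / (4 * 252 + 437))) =-2312000 / 3969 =-582.51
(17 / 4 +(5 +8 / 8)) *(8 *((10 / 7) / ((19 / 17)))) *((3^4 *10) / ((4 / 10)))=28228500 / 133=212244.36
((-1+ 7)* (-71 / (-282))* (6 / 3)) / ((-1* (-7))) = 142 / 329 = 0.43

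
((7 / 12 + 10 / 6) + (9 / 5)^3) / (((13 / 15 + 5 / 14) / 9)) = 59.44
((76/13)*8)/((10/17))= 5168/65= 79.51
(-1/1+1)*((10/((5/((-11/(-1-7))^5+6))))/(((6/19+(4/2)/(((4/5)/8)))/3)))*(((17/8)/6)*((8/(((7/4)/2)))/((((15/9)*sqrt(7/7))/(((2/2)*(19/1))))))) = 0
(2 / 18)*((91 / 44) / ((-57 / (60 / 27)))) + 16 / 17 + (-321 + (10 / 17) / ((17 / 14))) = -4690666454 / 14677443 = -319.58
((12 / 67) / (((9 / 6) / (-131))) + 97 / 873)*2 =-18730 / 603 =-31.06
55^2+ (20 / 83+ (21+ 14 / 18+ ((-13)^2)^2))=23611190 / 747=31608.02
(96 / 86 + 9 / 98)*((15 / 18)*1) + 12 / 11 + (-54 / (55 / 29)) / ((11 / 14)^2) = -44.02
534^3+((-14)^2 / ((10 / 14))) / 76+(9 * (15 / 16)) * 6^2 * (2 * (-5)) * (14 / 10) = 28931120471 / 190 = 152269055.11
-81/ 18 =-9/ 2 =-4.50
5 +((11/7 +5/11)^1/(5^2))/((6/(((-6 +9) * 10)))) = 2081/385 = 5.41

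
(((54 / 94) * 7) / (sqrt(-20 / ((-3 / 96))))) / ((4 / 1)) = 189 * sqrt(10) / 15040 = 0.04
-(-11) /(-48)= -11 /48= -0.23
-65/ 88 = -0.74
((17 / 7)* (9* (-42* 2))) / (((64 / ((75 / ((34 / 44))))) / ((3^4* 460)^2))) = -3865568973750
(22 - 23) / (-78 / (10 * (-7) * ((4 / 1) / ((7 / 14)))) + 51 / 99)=-1.53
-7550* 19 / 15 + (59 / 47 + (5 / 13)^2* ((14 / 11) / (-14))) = -9562.09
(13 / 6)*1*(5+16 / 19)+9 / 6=269 / 19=14.16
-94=-94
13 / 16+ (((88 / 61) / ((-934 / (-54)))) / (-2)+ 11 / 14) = 4966117 / 3190544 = 1.56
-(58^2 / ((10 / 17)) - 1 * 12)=-28534 / 5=-5706.80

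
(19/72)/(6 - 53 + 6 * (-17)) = -19/10728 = -0.00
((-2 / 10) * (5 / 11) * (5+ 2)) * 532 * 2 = -7448 / 11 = -677.09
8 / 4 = 2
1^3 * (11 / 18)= 11 / 18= 0.61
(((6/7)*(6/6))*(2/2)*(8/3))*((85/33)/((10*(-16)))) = -17/462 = -0.04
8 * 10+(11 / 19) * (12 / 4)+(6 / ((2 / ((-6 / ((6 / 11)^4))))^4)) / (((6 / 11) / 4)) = 9603507063658452881 / 165435457536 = 58049871.57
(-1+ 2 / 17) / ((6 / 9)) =-45 / 34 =-1.32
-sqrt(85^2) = -85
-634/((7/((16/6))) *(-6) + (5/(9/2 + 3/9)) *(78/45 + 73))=-73544/7141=-10.30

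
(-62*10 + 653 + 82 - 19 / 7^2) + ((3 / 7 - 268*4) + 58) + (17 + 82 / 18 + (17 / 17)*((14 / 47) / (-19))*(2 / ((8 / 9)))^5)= -177095157223 / 201632256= -878.31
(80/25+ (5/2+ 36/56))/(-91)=-222/3185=-0.07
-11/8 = -1.38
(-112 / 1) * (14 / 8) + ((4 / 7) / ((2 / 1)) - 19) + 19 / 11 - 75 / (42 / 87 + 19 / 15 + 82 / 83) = -261338225 / 1087163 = -240.39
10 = 10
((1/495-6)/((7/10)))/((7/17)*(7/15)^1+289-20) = -252365/7928382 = -0.03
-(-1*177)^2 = -31329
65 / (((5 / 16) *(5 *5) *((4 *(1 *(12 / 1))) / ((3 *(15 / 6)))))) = 13 / 10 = 1.30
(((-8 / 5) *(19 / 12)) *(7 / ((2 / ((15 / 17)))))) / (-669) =133 / 11373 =0.01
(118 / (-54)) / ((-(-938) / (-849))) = 16697 / 8442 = 1.98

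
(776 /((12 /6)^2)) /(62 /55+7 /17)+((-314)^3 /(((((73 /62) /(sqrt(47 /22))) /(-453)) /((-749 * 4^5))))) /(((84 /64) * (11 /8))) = 181390 /1439 - 2032456640475693056 * sqrt(1034) /8833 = -7399005127070355.50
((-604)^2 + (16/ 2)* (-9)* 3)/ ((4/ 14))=1276100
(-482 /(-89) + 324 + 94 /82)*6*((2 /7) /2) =7237326 /25543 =283.34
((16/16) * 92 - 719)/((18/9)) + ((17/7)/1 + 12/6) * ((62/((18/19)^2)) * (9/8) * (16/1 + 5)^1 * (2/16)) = 226537/384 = 589.94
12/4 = 3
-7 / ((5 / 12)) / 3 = -28 / 5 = -5.60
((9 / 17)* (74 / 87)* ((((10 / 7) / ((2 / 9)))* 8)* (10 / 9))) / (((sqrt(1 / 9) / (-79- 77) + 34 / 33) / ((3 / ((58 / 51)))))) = 66.02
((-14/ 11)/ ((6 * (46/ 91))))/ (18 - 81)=91/ 13662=0.01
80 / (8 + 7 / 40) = 3200 / 327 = 9.79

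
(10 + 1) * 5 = 55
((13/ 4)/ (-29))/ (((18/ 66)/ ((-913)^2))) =-119200367/ 348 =-342529.79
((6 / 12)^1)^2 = 1 / 4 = 0.25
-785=-785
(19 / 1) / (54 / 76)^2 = 27436 / 729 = 37.64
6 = 6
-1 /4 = -0.25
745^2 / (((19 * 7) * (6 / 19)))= 555025 / 42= 13214.88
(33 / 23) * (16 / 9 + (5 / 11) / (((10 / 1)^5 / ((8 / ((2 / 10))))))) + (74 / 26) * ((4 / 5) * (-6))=-4983083 / 448500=-11.11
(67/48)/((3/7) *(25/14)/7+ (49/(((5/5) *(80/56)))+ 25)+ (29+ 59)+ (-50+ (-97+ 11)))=114905/939216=0.12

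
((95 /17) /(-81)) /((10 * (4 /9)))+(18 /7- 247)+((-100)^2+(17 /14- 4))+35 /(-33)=919079125 /94248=9751.71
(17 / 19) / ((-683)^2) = 17 / 8863291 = 0.00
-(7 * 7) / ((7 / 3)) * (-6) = 126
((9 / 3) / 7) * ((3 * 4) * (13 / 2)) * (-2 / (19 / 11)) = -5148 / 133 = -38.71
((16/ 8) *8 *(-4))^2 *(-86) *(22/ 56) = -968704/ 7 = -138386.29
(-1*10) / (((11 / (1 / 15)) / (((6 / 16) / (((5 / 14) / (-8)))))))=28 / 55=0.51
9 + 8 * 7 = 65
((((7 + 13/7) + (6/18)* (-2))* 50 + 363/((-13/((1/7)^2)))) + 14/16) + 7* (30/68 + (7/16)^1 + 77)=496390801/519792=954.98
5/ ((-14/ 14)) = -5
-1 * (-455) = 455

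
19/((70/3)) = 57/70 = 0.81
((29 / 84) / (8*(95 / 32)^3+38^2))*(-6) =-59392 / 47403993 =-0.00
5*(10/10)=5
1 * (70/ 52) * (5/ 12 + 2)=1015/ 312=3.25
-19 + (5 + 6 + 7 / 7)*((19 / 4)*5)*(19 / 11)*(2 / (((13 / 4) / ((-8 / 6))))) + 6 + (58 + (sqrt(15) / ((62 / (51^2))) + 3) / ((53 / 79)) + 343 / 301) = -111.12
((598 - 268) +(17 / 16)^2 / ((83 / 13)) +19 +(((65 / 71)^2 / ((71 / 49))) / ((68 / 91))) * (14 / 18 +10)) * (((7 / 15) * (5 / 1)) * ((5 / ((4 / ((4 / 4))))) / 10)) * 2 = 2911939818402629 / 13962583415808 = 208.55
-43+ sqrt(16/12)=-43+ 2*sqrt(3)/3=-41.85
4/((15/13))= 52/15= 3.47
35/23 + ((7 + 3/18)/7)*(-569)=-561271/966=-581.03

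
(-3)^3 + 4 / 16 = -107 / 4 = -26.75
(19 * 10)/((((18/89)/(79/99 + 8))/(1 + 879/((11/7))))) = 4631524.95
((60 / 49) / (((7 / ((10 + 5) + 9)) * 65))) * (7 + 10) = 4896 / 4459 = 1.10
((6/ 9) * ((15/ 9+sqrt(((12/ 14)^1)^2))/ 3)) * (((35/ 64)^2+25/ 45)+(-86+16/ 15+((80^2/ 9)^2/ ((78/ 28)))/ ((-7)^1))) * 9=-89207542690361/ 679311360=-131320.55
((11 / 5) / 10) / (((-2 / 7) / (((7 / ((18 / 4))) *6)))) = -539 / 75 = -7.19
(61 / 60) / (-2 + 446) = 61 / 26640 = 0.00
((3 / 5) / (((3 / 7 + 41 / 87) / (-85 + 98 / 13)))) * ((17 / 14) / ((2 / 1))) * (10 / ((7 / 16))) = -8936118 / 12467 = -716.78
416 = 416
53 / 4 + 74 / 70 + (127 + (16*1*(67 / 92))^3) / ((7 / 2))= 856132141 / 1703380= 502.61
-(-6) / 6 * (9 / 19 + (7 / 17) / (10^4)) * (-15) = -4590399 / 646000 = -7.11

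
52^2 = 2704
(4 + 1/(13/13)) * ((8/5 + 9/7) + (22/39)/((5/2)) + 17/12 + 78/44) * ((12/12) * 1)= 126141/4004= 31.50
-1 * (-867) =867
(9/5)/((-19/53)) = -477/95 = -5.02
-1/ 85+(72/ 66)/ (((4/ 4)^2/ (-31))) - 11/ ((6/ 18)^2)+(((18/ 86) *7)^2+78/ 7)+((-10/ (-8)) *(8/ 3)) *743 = 85575735691/ 36305115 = 2357.13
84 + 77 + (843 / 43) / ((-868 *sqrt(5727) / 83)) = 161 - 281 *sqrt(5727) / 858452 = 160.98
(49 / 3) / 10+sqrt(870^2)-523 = 348.63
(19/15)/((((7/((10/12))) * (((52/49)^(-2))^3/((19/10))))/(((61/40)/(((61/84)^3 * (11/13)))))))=556700826918912/289049860420475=1.93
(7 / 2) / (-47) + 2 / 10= 59 / 470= 0.13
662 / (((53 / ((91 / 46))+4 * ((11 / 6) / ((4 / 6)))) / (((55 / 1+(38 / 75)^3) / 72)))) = 700554127637 / 52229812500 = 13.41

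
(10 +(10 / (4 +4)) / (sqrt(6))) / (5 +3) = 5 * sqrt(6) / 192 +5 / 4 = 1.31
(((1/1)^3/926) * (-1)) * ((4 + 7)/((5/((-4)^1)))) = 22/2315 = 0.01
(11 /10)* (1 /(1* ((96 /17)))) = 0.19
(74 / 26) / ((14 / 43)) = 1591 / 182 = 8.74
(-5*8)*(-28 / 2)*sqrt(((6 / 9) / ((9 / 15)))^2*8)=11200*sqrt(2) / 9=1759.91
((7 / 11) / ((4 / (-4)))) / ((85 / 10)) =-14 / 187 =-0.07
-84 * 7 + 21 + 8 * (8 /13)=-7307 /13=-562.08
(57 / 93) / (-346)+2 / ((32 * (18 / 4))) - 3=-1153729 / 386136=-2.99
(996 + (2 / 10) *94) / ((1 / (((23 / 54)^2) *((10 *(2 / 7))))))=2684146 / 5103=525.99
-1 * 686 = -686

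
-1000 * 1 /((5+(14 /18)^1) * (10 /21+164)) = -23625 /22451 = -1.05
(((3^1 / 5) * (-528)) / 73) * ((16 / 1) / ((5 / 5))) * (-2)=50688 / 365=138.87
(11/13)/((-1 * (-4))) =11/52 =0.21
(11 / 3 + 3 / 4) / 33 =53 / 396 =0.13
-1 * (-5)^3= 125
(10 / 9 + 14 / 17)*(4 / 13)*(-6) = -3.57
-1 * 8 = -8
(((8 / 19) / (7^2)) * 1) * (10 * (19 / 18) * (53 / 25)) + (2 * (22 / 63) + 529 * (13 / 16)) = 15195209 / 35280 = 430.70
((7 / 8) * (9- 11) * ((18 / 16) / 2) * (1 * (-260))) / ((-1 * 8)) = -4095 / 128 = -31.99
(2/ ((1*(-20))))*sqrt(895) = -sqrt(895)/ 10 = -2.99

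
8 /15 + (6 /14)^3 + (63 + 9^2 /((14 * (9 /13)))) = 740563 /10290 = 71.97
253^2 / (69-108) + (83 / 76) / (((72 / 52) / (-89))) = -30436507 / 17784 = -1711.45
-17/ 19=-0.89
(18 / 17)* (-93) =-98.47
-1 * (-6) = 6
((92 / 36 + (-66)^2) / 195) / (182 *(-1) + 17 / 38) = -1490626 / 12107745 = -0.12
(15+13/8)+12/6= 149/8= 18.62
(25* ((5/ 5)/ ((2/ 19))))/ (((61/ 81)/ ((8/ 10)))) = 15390/ 61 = 252.30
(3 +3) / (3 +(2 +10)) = 2 / 5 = 0.40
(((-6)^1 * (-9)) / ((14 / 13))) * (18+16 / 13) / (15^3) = 2 / 7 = 0.29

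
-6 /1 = -6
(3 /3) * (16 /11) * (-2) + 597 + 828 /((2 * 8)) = 28417 /44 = 645.84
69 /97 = 0.71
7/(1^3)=7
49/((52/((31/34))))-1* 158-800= -1692225/1768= -957.14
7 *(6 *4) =168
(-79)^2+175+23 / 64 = 410647 / 64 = 6416.36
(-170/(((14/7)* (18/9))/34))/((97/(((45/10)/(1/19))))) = -247095/194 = -1273.69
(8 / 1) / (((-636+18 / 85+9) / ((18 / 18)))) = -680 / 53277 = -0.01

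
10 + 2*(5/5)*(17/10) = 13.40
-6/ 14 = -3/ 7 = -0.43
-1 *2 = -2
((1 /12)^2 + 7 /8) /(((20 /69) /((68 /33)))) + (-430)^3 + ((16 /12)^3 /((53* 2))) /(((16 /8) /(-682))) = -100121576667097 /1259280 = -79507001.36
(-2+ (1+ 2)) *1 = 1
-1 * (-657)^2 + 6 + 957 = -430686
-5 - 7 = -12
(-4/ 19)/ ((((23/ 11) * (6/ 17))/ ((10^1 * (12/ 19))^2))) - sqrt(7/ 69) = -1795200/ 157757 - sqrt(483)/ 69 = -11.70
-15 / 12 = -5 / 4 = -1.25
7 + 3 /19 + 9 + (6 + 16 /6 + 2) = 1529 /57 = 26.82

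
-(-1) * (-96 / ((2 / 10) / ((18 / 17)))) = -8640 / 17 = -508.24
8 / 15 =0.53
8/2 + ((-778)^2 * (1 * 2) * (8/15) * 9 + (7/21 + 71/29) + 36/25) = 12638347802/2175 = 5810734.62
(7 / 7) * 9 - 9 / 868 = 7803 / 868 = 8.99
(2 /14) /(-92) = -1 /644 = -0.00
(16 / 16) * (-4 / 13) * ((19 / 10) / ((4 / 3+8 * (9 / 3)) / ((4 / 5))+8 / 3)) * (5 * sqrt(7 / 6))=-19 * sqrt(42) / 1339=-0.09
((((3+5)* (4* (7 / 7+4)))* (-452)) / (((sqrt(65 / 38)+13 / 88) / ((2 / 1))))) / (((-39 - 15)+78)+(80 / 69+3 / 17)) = 36382720 / 72851 - 84254720* sqrt(2470) / 947063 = -3922.03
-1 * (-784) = 784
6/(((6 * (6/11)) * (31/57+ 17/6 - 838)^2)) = 23826/9052951609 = 0.00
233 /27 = 8.63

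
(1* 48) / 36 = 4 / 3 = 1.33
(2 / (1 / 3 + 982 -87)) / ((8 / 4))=0.00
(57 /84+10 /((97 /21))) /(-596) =-7723 /1618736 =-0.00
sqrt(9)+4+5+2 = 14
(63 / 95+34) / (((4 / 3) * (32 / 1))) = 9879 / 12160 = 0.81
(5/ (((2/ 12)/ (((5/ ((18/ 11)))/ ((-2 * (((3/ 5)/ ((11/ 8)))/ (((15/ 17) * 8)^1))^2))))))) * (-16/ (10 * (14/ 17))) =8318750/ 357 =23301.82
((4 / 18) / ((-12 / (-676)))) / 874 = 169 / 11799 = 0.01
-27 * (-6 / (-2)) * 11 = -891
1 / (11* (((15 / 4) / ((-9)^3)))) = -972 / 55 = -17.67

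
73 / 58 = 1.26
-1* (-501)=501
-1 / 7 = -0.14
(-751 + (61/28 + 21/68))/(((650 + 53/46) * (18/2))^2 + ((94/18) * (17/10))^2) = -190834448850/8756058647948563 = -0.00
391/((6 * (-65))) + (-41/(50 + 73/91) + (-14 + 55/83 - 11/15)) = -264047917/16627390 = -15.88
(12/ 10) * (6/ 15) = 12/ 25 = 0.48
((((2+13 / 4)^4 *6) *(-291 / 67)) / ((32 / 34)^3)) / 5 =-834138538569 / 175636480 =-4749.23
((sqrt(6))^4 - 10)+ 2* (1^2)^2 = 28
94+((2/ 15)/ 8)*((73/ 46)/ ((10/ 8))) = 324373/ 3450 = 94.02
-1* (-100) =100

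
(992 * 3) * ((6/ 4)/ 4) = 1116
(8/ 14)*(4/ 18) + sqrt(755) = 8/ 63 + sqrt(755) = 27.60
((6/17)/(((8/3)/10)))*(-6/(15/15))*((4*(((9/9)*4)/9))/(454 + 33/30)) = -800/25789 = -0.03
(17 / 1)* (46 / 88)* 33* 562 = 329613 / 2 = 164806.50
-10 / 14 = -5 / 7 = -0.71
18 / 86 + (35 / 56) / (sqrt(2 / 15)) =9 / 43 + 5*sqrt(30) / 16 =1.92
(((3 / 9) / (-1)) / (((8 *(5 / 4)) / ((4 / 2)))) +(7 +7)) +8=329 / 15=21.93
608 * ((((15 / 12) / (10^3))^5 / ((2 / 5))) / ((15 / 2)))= 19 / 30720000000000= 0.00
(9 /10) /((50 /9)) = 81 /500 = 0.16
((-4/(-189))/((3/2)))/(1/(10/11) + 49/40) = 320/52731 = 0.01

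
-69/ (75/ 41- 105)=943/ 1410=0.67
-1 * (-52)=52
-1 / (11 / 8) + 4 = 36 / 11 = 3.27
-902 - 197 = -1099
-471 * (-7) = 3297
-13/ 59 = -0.22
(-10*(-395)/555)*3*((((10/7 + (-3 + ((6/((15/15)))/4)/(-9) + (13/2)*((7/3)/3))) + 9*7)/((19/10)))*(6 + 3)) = 33006200/4921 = 6707.21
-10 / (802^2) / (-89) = 5 / 28622578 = 0.00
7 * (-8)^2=448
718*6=4308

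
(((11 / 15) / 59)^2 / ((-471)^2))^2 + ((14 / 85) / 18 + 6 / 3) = 2.01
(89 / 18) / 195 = 89 / 3510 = 0.03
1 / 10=0.10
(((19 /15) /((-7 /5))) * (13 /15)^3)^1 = -41743 /70875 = -0.59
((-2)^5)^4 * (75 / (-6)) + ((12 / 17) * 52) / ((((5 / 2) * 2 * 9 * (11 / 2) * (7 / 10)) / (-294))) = -2451058048 / 187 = -13107262.29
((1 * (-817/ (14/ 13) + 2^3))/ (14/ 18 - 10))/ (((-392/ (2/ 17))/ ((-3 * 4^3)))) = 2269944/ 483973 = 4.69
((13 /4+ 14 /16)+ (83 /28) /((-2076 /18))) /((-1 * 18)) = -6619 /29064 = -0.23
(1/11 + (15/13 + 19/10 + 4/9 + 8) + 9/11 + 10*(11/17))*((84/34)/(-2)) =-28912177/1239810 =-23.32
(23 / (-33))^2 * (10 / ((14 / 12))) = 10580 / 2541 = 4.16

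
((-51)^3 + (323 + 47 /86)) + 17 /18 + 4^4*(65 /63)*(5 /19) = -6807400147 /51471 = -132257.00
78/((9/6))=52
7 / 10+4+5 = 97 / 10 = 9.70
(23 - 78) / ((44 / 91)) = -455 / 4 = -113.75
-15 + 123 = 108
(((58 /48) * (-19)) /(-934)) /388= 551 /8697408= 0.00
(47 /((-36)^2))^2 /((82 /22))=24299 /68864256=0.00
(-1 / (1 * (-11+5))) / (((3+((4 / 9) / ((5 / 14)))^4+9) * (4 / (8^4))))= 174960000 / 14760499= 11.85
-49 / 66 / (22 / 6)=-49 / 242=-0.20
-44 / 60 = -11 / 15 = -0.73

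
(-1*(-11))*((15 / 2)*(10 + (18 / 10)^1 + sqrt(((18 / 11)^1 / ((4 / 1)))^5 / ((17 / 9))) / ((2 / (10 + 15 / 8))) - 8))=351.65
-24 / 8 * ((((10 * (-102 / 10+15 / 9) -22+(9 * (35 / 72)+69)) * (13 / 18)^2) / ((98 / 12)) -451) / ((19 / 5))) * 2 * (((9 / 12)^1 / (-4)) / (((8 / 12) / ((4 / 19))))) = -42.37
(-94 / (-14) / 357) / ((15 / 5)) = 47 / 7497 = 0.01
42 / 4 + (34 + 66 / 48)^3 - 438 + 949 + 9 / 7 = 44790.73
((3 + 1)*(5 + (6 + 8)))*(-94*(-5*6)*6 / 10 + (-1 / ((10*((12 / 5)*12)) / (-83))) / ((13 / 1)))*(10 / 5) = 120363689 / 468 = 257187.37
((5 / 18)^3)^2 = 15625 / 34012224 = 0.00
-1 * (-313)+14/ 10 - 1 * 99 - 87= 642/ 5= 128.40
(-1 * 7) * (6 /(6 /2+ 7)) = -21 /5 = -4.20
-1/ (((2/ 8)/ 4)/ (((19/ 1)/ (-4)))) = 76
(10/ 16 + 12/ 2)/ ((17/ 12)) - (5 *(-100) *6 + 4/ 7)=714977/ 238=3004.11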